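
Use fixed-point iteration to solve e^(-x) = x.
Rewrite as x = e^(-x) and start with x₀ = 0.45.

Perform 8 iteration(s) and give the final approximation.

Equation: e^(-x) = x
Fixed-point form: x = e^(-x)
x₀ = 0.45

x_1 = g(0.450000) = 0.637628
x_2 = g(0.637628) = 0.528545
x_3 = g(0.528545) = 0.589462
x_4 = g(0.589462) = 0.554625
x_5 = g(0.554625) = 0.574287
x_6 = g(0.574287) = 0.563106
x_7 = g(0.563106) = 0.569438
x_8 = g(0.569438) = 0.565844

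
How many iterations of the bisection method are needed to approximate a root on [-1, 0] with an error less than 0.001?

We need (b-a)/2^n ≤ 0.001
(0 - (-1))/2^n ≤ 0.001
1/2^n ≤ 0.001
2^n ≥ 1000
n ≥ log₂(1000) = 9.97
n ≥ 10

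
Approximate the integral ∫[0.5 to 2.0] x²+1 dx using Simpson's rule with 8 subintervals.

f(x) = x²+1
a = 0.5, b = 2.0, n = 8
h = (b - a)/n = 0.187500

Simpson's rule: (h/3)[f(x₀) + 4f(x₁) + 2f(x₂) + ... + f(xₙ)]

x_0 = 0.5000, f(x_0) = 1.250000, coefficient = 1
x_1 = 0.6875, f(x_1) = 1.472656, coefficient = 4
x_2 = 0.8750, f(x_2) = 1.765625, coefficient = 2
x_3 = 1.0625, f(x_3) = 2.128906, coefficient = 4
x_4 = 1.2500, f(x_4) = 2.562500, coefficient = 2
x_5 = 1.4375, f(x_5) = 3.066406, coefficient = 4
x_6 = 1.6250, f(x_6) = 3.640625, coefficient = 2
x_7 = 1.8125, f(x_7) = 4.285156, coefficient = 4
x_8 = 2.0000, f(x_8) = 5.000000, coefficient = 1

I ≈ (0.187500/3) × 66.000000 = 4.125000
Exact value: 4.125000
Error: 0.000000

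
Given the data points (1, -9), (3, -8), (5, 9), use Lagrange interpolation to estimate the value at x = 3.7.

Lagrange interpolation formula:
P(x) = Σ yᵢ × Lᵢ(x)
where Lᵢ(x) = Π_{j≠i} (x - xⱼ)/(xᵢ - xⱼ)

L_0(3.7) = (3.7 - 3)/(1 - 3) × (3.7 - 5)/(1 - 5) = -0.113750
L_1(3.7) = (3.7 - 1)/(3 - 1) × (3.7 - 5)/(3 - 5) = 0.877500
L_2(3.7) = (3.7 - 1)/(5 - 1) × (3.7 - 3)/(5 - 3) = 0.236250

P(3.7) = (-9)×L_0(3.7) + (-8)×L_1(3.7) + 9×L_2(3.7)
P(3.7) = -3.870000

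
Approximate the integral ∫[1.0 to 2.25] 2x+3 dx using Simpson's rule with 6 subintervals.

f(x) = 2x+3
a = 1.0, b = 2.25, n = 6
h = (b - a)/n = 0.208333

Simpson's rule: (h/3)[f(x₀) + 4f(x₁) + 2f(x₂) + ... + f(xₙ)]

x_0 = 1.0000, f(x_0) = 5.000000, coefficient = 1
x_1 = 1.2083, f(x_1) = 5.416667, coefficient = 4
x_2 = 1.4167, f(x_2) = 5.833333, coefficient = 2
x_3 = 1.6250, f(x_3) = 6.250000, coefficient = 4
x_4 = 1.8333, f(x_4) = 6.666667, coefficient = 2
x_5 = 2.0417, f(x_5) = 7.083333, coefficient = 4
x_6 = 2.2500, f(x_6) = 7.500000, coefficient = 1

I ≈ (0.208333/3) × 112.500000 = 7.812500
Exact value: 7.812500
Error: 0.000000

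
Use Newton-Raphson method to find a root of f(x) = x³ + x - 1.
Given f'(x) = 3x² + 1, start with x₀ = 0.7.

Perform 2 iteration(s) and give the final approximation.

f(x) = x³ + x - 1
f'(x) = 3x² + 1
x₀ = 0.7

Newton-Raphson formula: x_{n+1} = x_n - f(x_n)/f'(x_n)

Iteration 1:
  f(0.700000) = 0.043000
  f'(0.700000) = 2.470000
  x_1 = 0.700000 - 0.043000/2.470000 = 0.682591
Iteration 2:
  f(0.682591) = 0.000631
  f'(0.682591) = 2.397792
  x_2 = 0.682591 - 0.000631/2.397792 = 0.682328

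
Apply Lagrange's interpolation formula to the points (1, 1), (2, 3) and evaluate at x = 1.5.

Lagrange interpolation formula:
P(x) = Σ yᵢ × Lᵢ(x)
where Lᵢ(x) = Π_{j≠i} (x - xⱼ)/(xᵢ - xⱼ)

L_0(1.5) = (1.5 - 2)/(1 - 2) = 0.500000
L_1(1.5) = (1.5 - 1)/(2 - 1) = 0.500000

P(1.5) = 1×L_0(1.5) + 3×L_1(1.5)
P(1.5) = 2.000000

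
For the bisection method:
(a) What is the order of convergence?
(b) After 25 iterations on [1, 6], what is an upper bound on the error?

(a) Bisection has linear (order 1) convergence; the error is halved each step.

(b) Error bound = (b-a)/2^n = (6 - 1)/2^{25}
    = 5/2^{25}

(a) 1 (linear); (b) error ≤ 1.49e-07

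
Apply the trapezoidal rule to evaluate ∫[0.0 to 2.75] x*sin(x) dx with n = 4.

f(x) = x*sin(x)
a = 0.0, b = 2.75, n = 4
h = (b - a)/n = 0.687500

Trapezoidal rule: (h/2)[f(x₀) + 2f(x₁) + 2f(x₂) + ... + f(xₙ)]

x_0 = 0.0000, f(x_0) = 0.000000, coefficient = 1
x_1 = 0.6875, f(x_1) = 0.436292, coefficient = 2
x_2 = 1.3750, f(x_2) = 1.348728, coefficient = 2
x_3 = 2.0625, f(x_3) = 1.818155, coefficient = 2
x_4 = 2.7500, f(x_4) = 1.049568, coefficient = 1

I ≈ (0.687500/2) × 8.255919 = 2.837972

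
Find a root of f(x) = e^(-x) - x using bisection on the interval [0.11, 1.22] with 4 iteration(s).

f(x) = e^(-x) - x
Initial interval: [0.11, 1.22]

Iteration 1:
  c_1 = (0.110000 + 1.220000)/2 = 0.665000
  f(c_1) = f(0.665000) = -0.150726
  f(a) × f(c) < 0, new interval: [0.110000, 0.665000]
Iteration 2:
  c_2 = (0.110000 + 0.665000)/2 = 0.387500
  f(c_2) = f(0.387500) = 0.291252
  f(a) × f(c) ≥ 0, new interval: [0.387500, 0.665000]
Iteration 3:
  c_3 = (0.387500 + 0.665000)/2 = 0.526250
  f(c_3) = f(0.526250) = 0.064566
  f(a) × f(c) ≥ 0, new interval: [0.526250, 0.665000]
Iteration 4:
  c_4 = (0.526250 + 0.665000)/2 = 0.595625
  f(c_4) = f(0.595625) = -0.044407
  f(a) × f(c) < 0, new interval: [0.526250, 0.595625]

After 4 iteration(s), the approximation is c_4 = 0.595625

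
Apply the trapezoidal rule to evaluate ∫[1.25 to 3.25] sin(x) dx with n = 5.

f(x) = sin(x)
a = 1.25, b = 3.25, n = 5
h = (b - a)/n = 0.400000

Trapezoidal rule: (h/2)[f(x₀) + 2f(x₁) + 2f(x₂) + ... + f(xₙ)]

x_0 = 1.2500, f(x_0) = 0.948985, coefficient = 1
x_1 = 1.6500, f(x_1) = 0.996865, coefficient = 2
x_2 = 2.0500, f(x_2) = 0.887362, coefficient = 2
x_3 = 2.4500, f(x_3) = 0.637765, coefficient = 2
x_4 = 2.8500, f(x_4) = 0.287478, coefficient = 2
x_5 = 3.2500, f(x_5) = -0.108195, coefficient = 1

I ≈ (0.400000/2) × 6.459730 = 1.291946
Exact value: 1.309452
Error: 0.017506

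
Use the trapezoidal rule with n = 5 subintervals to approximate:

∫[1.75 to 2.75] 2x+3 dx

f(x) = 2x+3
a = 1.75, b = 2.75, n = 5
h = (b - a)/n = 0.200000

Trapezoidal rule: (h/2)[f(x₀) + 2f(x₁) + 2f(x₂) + ... + f(xₙ)]

x_0 = 1.7500, f(x_0) = 6.500000, coefficient = 1
x_1 = 1.9500, f(x_1) = 6.900000, coefficient = 2
x_2 = 2.1500, f(x_2) = 7.300000, coefficient = 2
x_3 = 2.3500, f(x_3) = 7.700000, coefficient = 2
x_4 = 2.5500, f(x_4) = 8.100000, coefficient = 2
x_5 = 2.7500, f(x_5) = 8.500000, coefficient = 1

I ≈ (0.200000/2) × 75.000000 = 7.500000
Exact value: 7.500000
Error: 0.000000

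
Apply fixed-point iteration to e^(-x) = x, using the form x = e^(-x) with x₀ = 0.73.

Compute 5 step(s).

Equation: e^(-x) = x
Fixed-point form: x = e^(-x)
x₀ = 0.73

x_1 = g(0.730000) = 0.481909
x_2 = g(0.481909) = 0.617603
x_3 = g(0.617603) = 0.539235
x_4 = g(0.539235) = 0.583194
x_5 = g(0.583194) = 0.558113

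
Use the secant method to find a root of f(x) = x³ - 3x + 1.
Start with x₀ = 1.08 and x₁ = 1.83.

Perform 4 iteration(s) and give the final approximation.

f(x) = x³ - 3x + 1
x₀ = 1.08, x₁ = 1.83

Secant formula: x_{n+1} = x_n - f(x_n)(x_n - x_{n-1})/(f(x_n) - f(x_{n-1}))

Iteration 1:
  f(1.080000) = -0.980288
  f(1.830000) = 1.638487
  x_2 = 1.830000 - 1.638487×(1.830000 - 1.080000)/(1.638487 - (-0.980288))
       = 1.360748
Iteration 2:
  f(1.830000) = 1.638487
  f(1.360748) = -0.562635
  x_3 = 1.360748 - (-0.562635)×(1.360748 - 1.830000)/(-0.562635 - 1.638487)
       = 1.480695
Iteration 3:
  f(1.360748) = -0.562635
  f(1.480695) = -0.195724
  x_4 = 1.480695 - (-0.195724)×(1.480695 - 1.360748)/(-0.195724 - (-0.562635))
       = 1.544679
Iteration 4:
  f(1.480695) = -0.195724
  f(1.544679) = 0.051619
  x_5 = 1.544679 - 0.051619×(1.544679 - 1.480695)/(0.051619 - (-0.195724))
       = 1.531326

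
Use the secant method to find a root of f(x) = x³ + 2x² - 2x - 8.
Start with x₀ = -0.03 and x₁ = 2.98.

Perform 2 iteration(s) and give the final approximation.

f(x) = x³ + 2x² - 2x - 8
x₀ = -0.03, x₁ = 2.98

Secant formula: x_{n+1} = x_n - f(x_n)(x_n - x_{n-1})/(f(x_n) - f(x_{n-1}))

Iteration 1:
  f(-0.030000) = -7.938227
  f(2.980000) = 30.264392
  x_2 = 2.980000 - 30.264392×(2.980000 - (-0.030000))/(30.264392 - (-7.938227))
       = 0.595456
Iteration 2:
  f(2.980000) = 30.264392
  f(0.595456) = -8.270647
  x_3 = 0.595456 - (-8.270647)×(0.595456 - 2.980000)/(-8.270647 - 30.264392)
       = 1.107243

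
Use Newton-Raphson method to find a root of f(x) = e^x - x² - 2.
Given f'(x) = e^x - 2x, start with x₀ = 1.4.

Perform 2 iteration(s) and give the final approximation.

f(x) = e^x - x² - 2
f'(x) = e^x - 2x
x₀ = 1.4

Newton-Raphson formula: x_{n+1} = x_n - f(x_n)/f'(x_n)

Iteration 1:
  f(1.400000) = 0.095200
  f'(1.400000) = 1.255200
  x_1 = 1.400000 - 0.095200/1.255200 = 1.324156
Iteration 2:
  f(1.324156) = 0.005622
  f'(1.324156) = 1.110699
  x_2 = 1.324156 - 0.005622/1.110699 = 1.319094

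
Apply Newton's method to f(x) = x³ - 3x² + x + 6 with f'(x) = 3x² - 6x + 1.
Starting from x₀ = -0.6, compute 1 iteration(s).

f(x) = x³ - 3x² + x + 6
f'(x) = 3x² - 6x + 1
x₀ = -0.6

Newton-Raphson formula: x_{n+1} = x_n - f(x_n)/f'(x_n)

Iteration 1:
  f(-0.600000) = 4.104000
  f'(-0.600000) = 5.680000
  x_1 = -0.600000 - 4.104000/5.680000 = -1.322535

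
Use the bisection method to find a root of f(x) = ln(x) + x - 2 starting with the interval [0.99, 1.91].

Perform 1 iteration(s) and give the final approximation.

f(x) = ln(x) + x - 2
Initial interval: [0.99, 1.91]

Iteration 1:
  c_1 = (0.990000 + 1.910000)/2 = 1.450000
  f(c_1) = f(1.450000) = -0.178436
  f(a) × f(c) ≥ 0, new interval: [1.450000, 1.910000]

After 1 iteration(s), the approximation is c_1 = 1.450000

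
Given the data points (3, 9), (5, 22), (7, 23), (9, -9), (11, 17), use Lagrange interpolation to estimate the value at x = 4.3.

Lagrange interpolation formula:
P(x) = Σ yᵢ × Lᵢ(x)
where Lᵢ(x) = Π_{j≠i} (x - xⱼ)/(xᵢ - xⱼ)

L_0(4.3) = (4.3 - 5)/(3 - 5) × (4.3 - 7)/(3 - 7) × (4.3 - 9)/(3 - 9) × (4.3 - 11)/(3 - 11) = 0.154990
L_1(4.3) = (4.3 - 3)/(5 - 3) × (4.3 - 7)/(5 - 7) × (4.3 - 9)/(5 - 9) × (4.3 - 11)/(5 - 11) = 1.151353
L_2(4.3) = (4.3 - 3)/(7 - 3) × (4.3 - 5)/(7 - 5) × (4.3 - 9)/(7 - 9) × (4.3 - 11)/(7 - 11) = -0.447748
L_3(4.3) = (4.3 - 3)/(9 - 3) × (4.3 - 5)/(9 - 5) × (4.3 - 7)/(9 - 7) × (4.3 - 11)/(9 - 11) = 0.171478
L_4(4.3) = (4.3 - 3)/(11 - 3) × (4.3 - 5)/(11 - 5) × (4.3 - 7)/(11 - 7) × (4.3 - 9)/(11 - 9) = -0.030073

P(4.3) = 9×L_0(4.3) + 22×L_1(4.3) + 23×L_2(4.3) + (-9)×L_3(4.3) + 17×L_4(4.3)
P(4.3) = 14.371925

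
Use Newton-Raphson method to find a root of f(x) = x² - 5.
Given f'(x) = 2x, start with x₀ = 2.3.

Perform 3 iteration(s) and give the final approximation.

f(x) = x² - 5
f'(x) = 2x
x₀ = 2.3

Newton-Raphson formula: x_{n+1} = x_n - f(x_n)/f'(x_n)

Iteration 1:
  f(2.300000) = 0.290000
  f'(2.300000) = 4.600000
  x_1 = 2.300000 - 0.290000/4.600000 = 2.236957
Iteration 2:
  f(2.236957) = 0.003974
  f'(2.236957) = 4.473913
  x_2 = 2.236957 - 0.003974/4.473913 = 2.236068
Iteration 3:
  f(2.236068) = 0.000001
  f'(2.236068) = 4.472136
  x_3 = 2.236068 - 0.000001/4.472136 = 2.236068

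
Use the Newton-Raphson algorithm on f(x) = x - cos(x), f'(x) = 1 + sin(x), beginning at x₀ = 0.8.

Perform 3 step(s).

f(x) = x - cos(x)
f'(x) = 1 + sin(x)
x₀ = 0.8

Newton-Raphson formula: x_{n+1} = x_n - f(x_n)/f'(x_n)

Iteration 1:
  f(0.800000) = 0.103293
  f'(0.800000) = 1.717356
  x_1 = 0.800000 - 0.103293/1.717356 = 0.739853
Iteration 2:
  f(0.739853) = 0.001286
  f'(0.739853) = 1.674180
  x_2 = 0.739853 - 0.001286/1.674180 = 0.739085
Iteration 3:
  f(0.739085) = 0.000000
  f'(0.739085) = 1.673612
  x_3 = 0.739085 - 0.000000/1.673612 = 0.739085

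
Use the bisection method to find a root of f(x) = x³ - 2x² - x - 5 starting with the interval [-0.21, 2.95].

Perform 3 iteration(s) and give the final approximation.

f(x) = x³ - 2x² - x - 5
Initial interval: [-0.21, 2.95]

Iteration 1:
  c_1 = (-0.210000 + 2.950000)/2 = 1.370000
  f(c_1) = f(1.370000) = -7.552447
  f(a) × f(c) ≥ 0, new interval: [1.370000, 2.950000]
Iteration 2:
  c_2 = (1.370000 + 2.950000)/2 = 2.160000
  f(c_2) = f(2.160000) = -6.413504
  f(a) × f(c) ≥ 0, new interval: [2.160000, 2.950000]
Iteration 3:
  c_3 = (2.160000 + 2.950000)/2 = 2.555000
  f(c_3) = f(2.555000) = -3.931946
  f(a) × f(c) ≥ 0, new interval: [2.555000, 2.950000]

After 3 iteration(s), the approximation is c_3 = 2.555000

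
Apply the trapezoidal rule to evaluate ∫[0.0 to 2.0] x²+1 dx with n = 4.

f(x) = x²+1
a = 0.0, b = 2.0, n = 4
h = (b - a)/n = 0.500000

Trapezoidal rule: (h/2)[f(x₀) + 2f(x₁) + 2f(x₂) + ... + f(xₙ)]

x_0 = 0.0000, f(x_0) = 1.000000, coefficient = 1
x_1 = 0.5000, f(x_1) = 1.250000, coefficient = 2
x_2 = 1.0000, f(x_2) = 2.000000, coefficient = 2
x_3 = 1.5000, f(x_3) = 3.250000, coefficient = 2
x_4 = 2.0000, f(x_4) = 5.000000, coefficient = 1

I ≈ (0.500000/2) × 19.000000 = 4.750000
Exact value: 4.666667
Error: 0.083333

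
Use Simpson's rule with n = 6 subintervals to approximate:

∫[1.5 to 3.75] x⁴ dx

f(x) = x⁴
a = 1.5, b = 3.75, n = 6
h = (b - a)/n = 0.375000

Simpson's rule: (h/3)[f(x₀) + 4f(x₁) + 2f(x₂) + ... + f(xₙ)]

x_0 = 1.5000, f(x_0) = 5.062500, coefficient = 1
x_1 = 1.8750, f(x_1) = 12.359619, coefficient = 4
x_2 = 2.2500, f(x_2) = 25.628906, coefficient = 2
x_3 = 2.6250, f(x_3) = 47.480713, coefficient = 4
x_4 = 3.0000, f(x_4) = 81.000000, coefficient = 2
x_5 = 3.3750, f(x_5) = 129.746338, coefficient = 4
x_6 = 3.7500, f(x_6) = 197.753906, coefficient = 1

I ≈ (0.375000/3) × 1174.420898 = 146.802612
Exact value: 146.796680
Error: 0.005933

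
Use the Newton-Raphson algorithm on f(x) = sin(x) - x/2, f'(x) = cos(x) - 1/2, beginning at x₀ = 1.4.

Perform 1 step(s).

f(x) = sin(x) - x/2
f'(x) = cos(x) - 1/2
x₀ = 1.4

Newton-Raphson formula: x_{n+1} = x_n - f(x_n)/f'(x_n)

Iteration 1:
  f(1.400000) = 0.285450
  f'(1.400000) = -0.330033
  x_1 = 1.400000 - 0.285450/(-0.330033) = 2.264913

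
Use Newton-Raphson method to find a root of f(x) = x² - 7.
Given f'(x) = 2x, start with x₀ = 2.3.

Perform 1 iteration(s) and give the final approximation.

f(x) = x² - 7
f'(x) = 2x
x₀ = 2.3

Newton-Raphson formula: x_{n+1} = x_n - f(x_n)/f'(x_n)

Iteration 1:
  f(2.300000) = -1.710000
  f'(2.300000) = 4.600000
  x_1 = 2.300000 - (-1.710000)/4.600000 = 2.671739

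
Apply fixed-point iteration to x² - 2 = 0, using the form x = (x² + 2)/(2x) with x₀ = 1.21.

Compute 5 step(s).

Equation: x² - 2 = 0
Fixed-point form: x = (x² + 2)/(2x)
x₀ = 1.21

x_1 = g(1.210000) = 1.431446
x_2 = g(1.431446) = 1.414317
x_3 = g(1.414317) = 1.414214
x_4 = g(1.414214) = 1.414214
x_5 = g(1.414214) = 1.414214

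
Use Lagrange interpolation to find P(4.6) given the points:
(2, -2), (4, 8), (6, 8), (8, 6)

Lagrange interpolation formula:
P(x) = Σ yᵢ × Lᵢ(x)
where Lᵢ(x) = Π_{j≠i} (x - xⱼ)/(xᵢ - xⱼ)

L_0(4.6) = (4.6 - 4)/(2 - 4) × (4.6 - 6)/(2 - 6) × (4.6 - 8)/(2 - 8) = -0.059500
L_1(4.6) = (4.6 - 2)/(4 - 2) × (4.6 - 6)/(4 - 6) × (4.6 - 8)/(4 - 8) = 0.773500
L_2(4.6) = (4.6 - 2)/(6 - 2) × (4.6 - 4)/(6 - 4) × (4.6 - 8)/(6 - 8) = 0.331500
L_3(4.6) = (4.6 - 2)/(8 - 2) × (4.6 - 4)/(8 - 4) × (4.6 - 6)/(8 - 6) = -0.045500

P(4.6) = (-2)×L_0(4.6) + 8×L_1(4.6) + 8×L_2(4.6) + 6×L_3(4.6)
P(4.6) = 8.686000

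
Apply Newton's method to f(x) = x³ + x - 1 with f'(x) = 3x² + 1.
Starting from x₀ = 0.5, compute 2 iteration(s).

f(x) = x³ + x - 1
f'(x) = 3x² + 1
x₀ = 0.5

Newton-Raphson formula: x_{n+1} = x_n - f(x_n)/f'(x_n)

Iteration 1:
  f(0.500000) = -0.375000
  f'(0.500000) = 1.750000
  x_1 = 0.500000 - (-0.375000)/1.750000 = 0.714286
Iteration 2:
  f(0.714286) = 0.078717
  f'(0.714286) = 2.530612
  x_2 = 0.714286 - 0.078717/2.530612 = 0.683180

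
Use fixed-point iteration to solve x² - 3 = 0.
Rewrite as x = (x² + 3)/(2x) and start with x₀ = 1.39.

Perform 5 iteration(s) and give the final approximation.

Equation: x² - 3 = 0
Fixed-point form: x = (x² + 3)/(2x)
x₀ = 1.39

x_1 = g(1.390000) = 1.774137
x_2 = g(1.774137) = 1.732550
x_3 = g(1.732550) = 1.732051
x_4 = g(1.732051) = 1.732051
x_5 = g(1.732051) = 1.732051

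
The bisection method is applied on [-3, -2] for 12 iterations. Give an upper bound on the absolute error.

Bisection error bound: |error| ≤ (b-a)/2^n
|error| ≤ (-2 - (-3))/2^12 = 1/2^12
|error| ≤ 0.0002441406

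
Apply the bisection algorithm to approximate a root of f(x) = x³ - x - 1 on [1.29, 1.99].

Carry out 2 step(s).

f(x) = x³ - x - 1
Initial interval: [1.29, 1.99]

Iteration 1:
  c_1 = (1.290000 + 1.990000)/2 = 1.640000
  f(c_1) = f(1.640000) = 1.770944
  f(a) × f(c) < 0, new interval: [1.290000, 1.640000]
Iteration 2:
  c_2 = (1.290000 + 1.640000)/2 = 1.465000
  f(c_2) = f(1.465000) = 0.679220
  f(a) × f(c) < 0, new interval: [1.290000, 1.465000]

After 2 iteration(s), the approximation is c_2 = 1.465000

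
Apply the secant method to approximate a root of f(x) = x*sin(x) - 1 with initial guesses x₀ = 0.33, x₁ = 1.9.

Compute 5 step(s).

f(x) = x*sin(x) - 1
x₀ = 0.33, x₁ = 1.9

Secant formula: x_{n+1} = x_n - f(x_n)(x_n - x_{n-1})/(f(x_n) - f(x_{n-1}))

Iteration 1:
  f(0.330000) = -0.893066
  f(1.900000) = 0.797970
  x_2 = 1.900000 - 0.797970×(1.900000 - 0.330000)/(0.797970 - (-0.893066))
       = 1.159145
Iteration 2:
  f(1.900000) = 0.797970
  f(1.159145) = 0.062311
  x_3 = 1.159145 - 0.062311×(1.159145 - 1.900000)/(0.062311 - 0.797970)
       = 1.096393
Iteration 3:
  f(1.159145) = 0.062311
  f(1.096393) = -0.024686
  x_4 = 1.096393 - (-0.024686)×(1.096393 - 1.159145)/(-0.024686 - 0.062311)
       = 1.114200
Iteration 4:
  f(1.096393) = -0.024686
  f(1.114200) = 0.000059
  x_5 = 1.114200 - 0.000059×(1.114200 - 1.096393)/(0.000059 - (-0.024686))
       = 1.114157
Iteration 5:
  f(1.114200) = 0.000059
  f(1.114157) = 0.000000
  x_6 = 1.114157 - 0.000000×(1.114157 - 1.114200)/(0.000000 - 0.000059)
       = 1.114157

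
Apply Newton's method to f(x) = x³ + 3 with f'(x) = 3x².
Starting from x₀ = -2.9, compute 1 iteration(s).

f(x) = x³ + 3
f'(x) = 3x²
x₀ = -2.9

Newton-Raphson formula: x_{n+1} = x_n - f(x_n)/f'(x_n)

Iteration 1:
  f(-2.900000) = -21.389000
  f'(-2.900000) = 25.230000
  x_1 = -2.900000 - (-21.389000)/25.230000 = -2.052239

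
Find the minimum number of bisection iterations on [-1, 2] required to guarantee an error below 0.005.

We need (b-a)/2^n ≤ 0.005
(2 - (-1))/2^n ≤ 0.005
3/2^n ≤ 0.005
2^n ≥ 600
n ≥ log₂(600) = 9.23
n ≥ 10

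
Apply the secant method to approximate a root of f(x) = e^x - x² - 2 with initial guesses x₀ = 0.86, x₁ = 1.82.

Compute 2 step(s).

f(x) = e^x - x² - 2
x₀ = 0.86, x₁ = 1.82

Secant formula: x_{n+1} = x_n - f(x_n)(x_n - x_{n-1})/(f(x_n) - f(x_{n-1}))

Iteration 1:
  f(0.860000) = -0.376439
  f(1.820000) = 0.859458
  x_2 = 1.820000 - 0.859458×(1.820000 - 0.860000)/(0.859458 - (-0.376439))
       = 1.152404
Iteration 2:
  f(1.820000) = 0.859458
  f(1.152404) = -0.162240
  x_3 = 1.152404 - (-0.162240)×(1.152404 - 1.820000)/(-0.162240 - 0.859458)
       = 1.258415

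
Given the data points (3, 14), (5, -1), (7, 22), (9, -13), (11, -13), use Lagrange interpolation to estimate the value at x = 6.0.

Lagrange interpolation formula:
P(x) = Σ yᵢ × Lᵢ(x)
where Lᵢ(x) = Π_{j≠i} (x - xⱼ)/(xᵢ - xⱼ)

L_0(6.0) = (6.0 - 5)/(3 - 5) × (6.0 - 7)/(3 - 7) × (6.0 - 9)/(3 - 9) × (6.0 - 11)/(3 - 11) = -0.039062
L_1(6.0) = (6.0 - 3)/(5 - 3) × (6.0 - 7)/(5 - 7) × (6.0 - 9)/(5 - 9) × (6.0 - 11)/(5 - 11) = 0.468750
L_2(6.0) = (6.0 - 3)/(7 - 3) × (6.0 - 5)/(7 - 5) × (6.0 - 9)/(7 - 9) × (6.0 - 11)/(7 - 11) = 0.703125
L_3(6.0) = (6.0 - 3)/(9 - 3) × (6.0 - 5)/(9 - 5) × (6.0 - 7)/(9 - 7) × (6.0 - 11)/(9 - 11) = -0.156250
L_4(6.0) = (6.0 - 3)/(11 - 3) × (6.0 - 5)/(11 - 5) × (6.0 - 7)/(11 - 7) × (6.0 - 9)/(11 - 9) = 0.023438

P(6.0) = 14×L_0(6.0) + (-1)×L_1(6.0) + 22×L_2(6.0) + (-13)×L_3(6.0) + (-13)×L_4(6.0)
P(6.0) = 16.179688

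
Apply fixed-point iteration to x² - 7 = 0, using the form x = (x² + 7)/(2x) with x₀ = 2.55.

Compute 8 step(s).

Equation: x² - 7 = 0
Fixed-point form: x = (x² + 7)/(2x)
x₀ = 2.55

x_1 = g(2.550000) = 2.647549
x_2 = g(2.647549) = 2.645752
x_3 = g(2.645752) = 2.645751
x_4 = g(2.645751) = 2.645751
x_5 = g(2.645751) = 2.645751
x_6 = g(2.645751) = 2.645751
x_7 = g(2.645751) = 2.645751
x_8 = g(2.645751) = 2.645751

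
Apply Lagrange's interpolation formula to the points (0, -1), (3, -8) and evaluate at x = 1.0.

Lagrange interpolation formula:
P(x) = Σ yᵢ × Lᵢ(x)
where Lᵢ(x) = Π_{j≠i} (x - xⱼ)/(xᵢ - xⱼ)

L_0(1.0) = (1.0 - 3)/(0 - 3) = 0.666667
L_1(1.0) = (1.0 - 0)/(3 - 0) = 0.333333

P(1.0) = (-1)×L_0(1.0) + (-8)×L_1(1.0)
P(1.0) = -3.333333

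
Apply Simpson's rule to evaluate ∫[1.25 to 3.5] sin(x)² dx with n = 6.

f(x) = sin(x)²
a = 1.25, b = 3.5, n = 6
h = (b - a)/n = 0.375000

Simpson's rule: (h/3)[f(x₀) + 4f(x₁) + 2f(x₂) + ... + f(xₙ)]

x_0 = 1.2500, f(x_0) = 0.900572, coefficient = 1
x_1 = 1.6250, f(x_1) = 0.997065, coefficient = 4
x_2 = 2.0000, f(x_2) = 0.826822, coefficient = 2
x_3 = 2.3750, f(x_3) = 0.481199, coefficient = 4
x_4 = 2.7500, f(x_4) = 0.145665, coefficient = 2
x_5 = 3.1250, f(x_5) = 0.000275, coefficient = 4
x_6 = 3.5000, f(x_6) = 0.123049, coefficient = 1

I ≈ (0.375000/3) × 8.882751 = 1.110344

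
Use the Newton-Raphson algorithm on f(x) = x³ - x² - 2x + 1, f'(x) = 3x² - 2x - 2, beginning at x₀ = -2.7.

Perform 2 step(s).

f(x) = x³ - x² - 2x + 1
f'(x) = 3x² - 2x - 2
x₀ = -2.7

Newton-Raphson formula: x_{n+1} = x_n - f(x_n)/f'(x_n)

Iteration 1:
  f(-2.700000) = -20.573000
  f'(-2.700000) = 25.270000
  x_1 = -2.700000 - (-20.573000)/25.270000 = -1.885873
Iteration 2:
  f(-1.885873) = -5.491905
  f'(-1.885873) = 12.441291
  x_2 = -1.885873 - (-5.491905)/12.441291 = -1.444447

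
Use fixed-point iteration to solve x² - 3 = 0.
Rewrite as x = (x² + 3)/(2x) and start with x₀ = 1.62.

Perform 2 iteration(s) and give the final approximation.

Equation: x² - 3 = 0
Fixed-point form: x = (x² + 3)/(2x)
x₀ = 1.62

x_1 = g(1.620000) = 1.735926
x_2 = g(1.735926) = 1.732055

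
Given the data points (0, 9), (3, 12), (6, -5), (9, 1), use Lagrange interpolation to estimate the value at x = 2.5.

Lagrange interpolation formula:
P(x) = Σ yᵢ × Lᵢ(x)
where Lᵢ(x) = Π_{j≠i} (x - xⱼ)/(xᵢ - xⱼ)

L_0(2.5) = (2.5 - 3)/(0 - 3) × (2.5 - 6)/(0 - 6) × (2.5 - 9)/(0 - 9) = 0.070216
L_1(2.5) = (2.5 - 0)/(3 - 0) × (2.5 - 6)/(3 - 6) × (2.5 - 9)/(3 - 9) = 1.053241
L_2(2.5) = (2.5 - 0)/(6 - 0) × (2.5 - 3)/(6 - 3) × (2.5 - 9)/(6 - 9) = -0.150463
L_3(2.5) = (2.5 - 0)/(9 - 0) × (2.5 - 3)/(9 - 3) × (2.5 - 6)/(9 - 6) = 0.027006

P(2.5) = 9×L_0(2.5) + 12×L_1(2.5) + (-5)×L_2(2.5) + 1×L_3(2.5)
P(2.5) = 14.050154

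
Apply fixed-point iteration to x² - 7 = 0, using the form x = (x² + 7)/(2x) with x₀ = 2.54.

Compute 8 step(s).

Equation: x² - 7 = 0
Fixed-point form: x = (x² + 7)/(2x)
x₀ = 2.54

x_1 = g(2.540000) = 2.647953
x_2 = g(2.647953) = 2.645752
x_3 = g(2.645752) = 2.645751
x_4 = g(2.645751) = 2.645751
x_5 = g(2.645751) = 2.645751
x_6 = g(2.645751) = 2.645751
x_7 = g(2.645751) = 2.645751
x_8 = g(2.645751) = 2.645751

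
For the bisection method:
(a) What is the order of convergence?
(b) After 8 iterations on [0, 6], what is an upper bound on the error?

(a) Bisection has linear (order 1) convergence; the error is halved each step.

(b) Error bound = (b-a)/2^n = (6 - 0)/2^{8}
    = 6/2^{8}

(a) 1 (linear); (b) error ≤ 2.34e-02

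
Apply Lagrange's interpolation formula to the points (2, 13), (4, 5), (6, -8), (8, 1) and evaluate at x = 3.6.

Lagrange interpolation formula:
P(x) = Σ yᵢ × Lᵢ(x)
where Lᵢ(x) = Π_{j≠i} (x - xⱼ)/(xᵢ - xⱼ)

L_0(3.6) = (3.6 - 4)/(2 - 4) × (3.6 - 6)/(2 - 6) × (3.6 - 8)/(2 - 8) = 0.088000
L_1(3.6) = (3.6 - 2)/(4 - 2) × (3.6 - 6)/(4 - 6) × (3.6 - 8)/(4 - 8) = 1.056000
L_2(3.6) = (3.6 - 2)/(6 - 2) × (3.6 - 4)/(6 - 4) × (3.6 - 8)/(6 - 8) = -0.176000
L_3(3.6) = (3.6 - 2)/(8 - 2) × (3.6 - 4)/(8 - 4) × (3.6 - 6)/(8 - 6) = 0.032000

P(3.6) = 13×L_0(3.6) + 5×L_1(3.6) + (-8)×L_2(3.6) + 1×L_3(3.6)
P(3.6) = 7.864000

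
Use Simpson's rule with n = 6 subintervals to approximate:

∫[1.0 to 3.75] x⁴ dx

f(x) = x⁴
a = 1.0, b = 3.75, n = 6
h = (b - a)/n = 0.458333

Simpson's rule: (h/3)[f(x₀) + 4f(x₁) + 2f(x₂) + ... + f(xₙ)]

x_0 = 1.0000, f(x_0) = 1.000000, coefficient = 1
x_1 = 1.4583, f(x_1) = 4.523006, coefficient = 4
x_2 = 1.9167, f(x_2) = 13.495419, coefficient = 2
x_3 = 2.3750, f(x_3) = 31.816650, coefficient = 4
x_4 = 2.8333, f(x_4) = 64.445216, coefficient = 2
x_5 = 3.2917, f(x_5) = 117.398730, coefficient = 4
x_6 = 3.7500, f(x_6) = 197.753906, coefficient = 1

I ≈ (0.458333/3) × 969.588723 = 148.131610
Exact value: 148.115430
Error: 0.016181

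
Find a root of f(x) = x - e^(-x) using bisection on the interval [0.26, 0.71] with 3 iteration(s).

f(x) = x - e^(-x)
Initial interval: [0.26, 0.71]

Iteration 1:
  c_1 = (0.260000 + 0.710000)/2 = 0.485000
  f(c_1) = f(0.485000) = -0.130697
  f(a) × f(c) ≥ 0, new interval: [0.485000, 0.710000]
Iteration 2:
  c_2 = (0.485000 + 0.710000)/2 = 0.597500
  f(c_2) = f(0.597500) = 0.047315
  f(a) × f(c) < 0, new interval: [0.485000, 0.597500]
Iteration 3:
  c_3 = (0.485000 + 0.597500)/2 = 0.541250
  f(c_3) = f(0.541250) = -0.040770
  f(a) × f(c) ≥ 0, new interval: [0.541250, 0.597500]

After 3 iteration(s), the approximation is c_3 = 0.541250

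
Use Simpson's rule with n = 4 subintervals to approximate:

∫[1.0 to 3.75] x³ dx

f(x) = x³
a = 1.0, b = 3.75, n = 4
h = (b - a)/n = 0.687500

Simpson's rule: (h/3)[f(x₀) + 4f(x₁) + 2f(x₂) + ... + f(xₙ)]

x_0 = 1.0000, f(x_0) = 1.000000, coefficient = 1
x_1 = 1.6875, f(x_1) = 4.805420, coefficient = 4
x_2 = 2.3750, f(x_2) = 13.396484, coefficient = 2
x_3 = 3.0625, f(x_3) = 28.722900, coefficient = 4
x_4 = 3.7500, f(x_4) = 52.734375, coefficient = 1

I ≈ (0.687500/3) × 214.640625 = 49.188477
Exact value: 49.188477
Error: 0.000000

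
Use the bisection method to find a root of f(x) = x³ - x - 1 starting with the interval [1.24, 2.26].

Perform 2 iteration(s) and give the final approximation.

f(x) = x³ - x - 1
Initial interval: [1.24, 2.26]

Iteration 1:
  c_1 = (1.240000 + 2.260000)/2 = 1.750000
  f(c_1) = f(1.750000) = 2.609375
  f(a) × f(c) < 0, new interval: [1.240000, 1.750000]
Iteration 2:
  c_2 = (1.240000 + 1.750000)/2 = 1.495000
  f(c_2) = f(1.495000) = 0.846362
  f(a) × f(c) < 0, new interval: [1.240000, 1.495000]

After 2 iteration(s), the approximation is c_2 = 1.495000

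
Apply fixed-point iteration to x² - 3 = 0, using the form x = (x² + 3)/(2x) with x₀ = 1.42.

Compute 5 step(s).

Equation: x² - 3 = 0
Fixed-point form: x = (x² + 3)/(2x)
x₀ = 1.42

x_1 = g(1.420000) = 1.766338
x_2 = g(1.766338) = 1.732384
x_3 = g(1.732384) = 1.732051
x_4 = g(1.732051) = 1.732051
x_5 = g(1.732051) = 1.732051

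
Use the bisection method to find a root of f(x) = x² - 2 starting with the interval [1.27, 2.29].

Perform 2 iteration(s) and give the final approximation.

f(x) = x² - 2
Initial interval: [1.27, 2.29]

Iteration 1:
  c_1 = (1.270000 + 2.290000)/2 = 1.780000
  f(c_1) = f(1.780000) = 1.168400
  f(a) × f(c) < 0, new interval: [1.270000, 1.780000]
Iteration 2:
  c_2 = (1.270000 + 1.780000)/2 = 1.525000
  f(c_2) = f(1.525000) = 0.325625
  f(a) × f(c) < 0, new interval: [1.270000, 1.525000]

After 2 iteration(s), the approximation is c_2 = 1.525000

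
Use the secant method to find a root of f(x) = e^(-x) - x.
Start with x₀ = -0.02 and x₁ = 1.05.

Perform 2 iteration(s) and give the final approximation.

f(x) = e^(-x) - x
x₀ = -0.02, x₁ = 1.05

Secant formula: x_{n+1} = x_n - f(x_n)(x_n - x_{n-1})/(f(x_n) - f(x_{n-1}))

Iteration 1:
  f(-0.020000) = 1.040201
  f(1.050000) = -0.700062
  x_2 = 1.050000 - (-0.700062)×(1.050000 - (-0.020000))/(-0.700062 - 1.040201)
       = 0.619567
Iteration 2:
  f(1.050000) = -0.700062
  f(0.619567) = -0.081390
  x_3 = 0.619567 - (-0.081390)×(0.619567 - 1.050000)/(-0.081390 - (-0.700062))
       = 0.562941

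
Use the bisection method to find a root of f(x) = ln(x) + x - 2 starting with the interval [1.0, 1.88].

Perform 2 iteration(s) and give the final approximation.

f(x) = ln(x) + x - 2
Initial interval: [1.0, 1.88]

Iteration 1:
  c_1 = (1.000000 + 1.880000)/2 = 1.440000
  f(c_1) = f(1.440000) = -0.195357
  f(a) × f(c) ≥ 0, new interval: [1.440000, 1.880000]
Iteration 2:
  c_2 = (1.440000 + 1.880000)/2 = 1.660000
  f(c_2) = f(1.660000) = 0.166818
  f(a) × f(c) < 0, new interval: [1.440000, 1.660000]

After 2 iteration(s), the approximation is c_2 = 1.660000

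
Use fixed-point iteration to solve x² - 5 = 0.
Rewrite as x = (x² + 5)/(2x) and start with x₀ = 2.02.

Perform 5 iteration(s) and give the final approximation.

Equation: x² - 5 = 0
Fixed-point form: x = (x² + 5)/(2x)
x₀ = 2.02

x_1 = g(2.020000) = 2.247624
x_2 = g(2.247624) = 2.236098
x_3 = g(2.236098) = 2.236068
x_4 = g(2.236068) = 2.236068
x_5 = g(2.236068) = 2.236068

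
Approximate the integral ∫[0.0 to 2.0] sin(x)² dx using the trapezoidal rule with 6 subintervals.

f(x) = sin(x)²
a = 0.0, b = 2.0, n = 6
h = (b - a)/n = 0.333333

Trapezoidal rule: (h/2)[f(x₀) + 2f(x₁) + 2f(x₂) + ... + f(xₙ)]

x_0 = 0.0000, f(x_0) = 0.000000, coefficient = 1
x_1 = 0.3333, f(x_1) = 0.107056, coefficient = 2
x_2 = 0.6667, f(x_2) = 0.382381, coefficient = 2
x_3 = 1.0000, f(x_3) = 0.708073, coefficient = 2
x_4 = 1.3333, f(x_4) = 0.944663, coefficient = 2
x_5 = 1.6667, f(x_5) = 0.990837, coefficient = 2
x_6 = 2.0000, f(x_6) = 0.826822, coefficient = 1

I ≈ (0.333333/2) × 7.092844 = 1.182141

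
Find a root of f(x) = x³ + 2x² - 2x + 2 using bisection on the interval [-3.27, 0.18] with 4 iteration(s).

f(x) = x³ + 2x² - 2x + 2
Initial interval: [-3.27, 0.18]

Iteration 1:
  c_1 = (-3.270000 + 0.180000)/2 = -1.545000
  f(c_1) = f(-1.545000) = 6.176096
  f(a) × f(c) < 0, new interval: [-3.270000, -1.545000]
Iteration 2:
  c_2 = (-3.270000 + (-1.545000))/2 = -2.407500
  f(c_2) = f(-2.407500) = 4.453107
  f(a) × f(c) < 0, new interval: [-3.270000, -2.407500]
Iteration 3:
  c_3 = (-3.270000 + (-2.407500))/2 = -2.838750
  f(c_3) = f(-2.838750) = 0.918432
  f(a) × f(c) < 0, new interval: [-3.270000, -2.838750]
Iteration 4:
  c_4 = (-3.270000 + (-2.838750))/2 = -3.054375
  f(c_4) = f(-3.054375) = -1.727732
  f(a) × f(c) ≥ 0, new interval: [-3.054375, -2.838750]

After 4 iteration(s), the approximation is c_4 = -3.054375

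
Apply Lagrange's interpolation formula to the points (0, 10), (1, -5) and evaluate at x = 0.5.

Lagrange interpolation formula:
P(x) = Σ yᵢ × Lᵢ(x)
where Lᵢ(x) = Π_{j≠i} (x - xⱼ)/(xᵢ - xⱼ)

L_0(0.5) = (0.5 - 1)/(0 - 1) = 0.500000
L_1(0.5) = (0.5 - 0)/(1 - 0) = 0.500000

P(0.5) = 10×L_0(0.5) + (-5)×L_1(0.5)
P(0.5) = 2.500000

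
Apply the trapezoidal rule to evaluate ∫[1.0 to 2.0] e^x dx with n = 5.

f(x) = e^x
a = 1.0, b = 2.0, n = 5
h = (b - a)/n = 0.200000

Trapezoidal rule: (h/2)[f(x₀) + 2f(x₁) + 2f(x₂) + ... + f(xₙ)]

x_0 = 1.0000, f(x_0) = 2.718282, coefficient = 1
x_1 = 1.2000, f(x_1) = 3.320117, coefficient = 2
x_2 = 1.4000, f(x_2) = 4.055200, coefficient = 2
x_3 = 1.6000, f(x_3) = 4.953032, coefficient = 2
x_4 = 1.8000, f(x_4) = 6.049647, coefficient = 2
x_5 = 2.0000, f(x_5) = 7.389056, coefficient = 1

I ≈ (0.200000/2) × 46.863331 = 4.686333
Exact value: 4.670774
Error: 0.015559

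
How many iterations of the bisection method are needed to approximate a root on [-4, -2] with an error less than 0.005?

We need (b-a)/2^n ≤ 0.005
(-2 - (-4))/2^n ≤ 0.005
2/2^n ≤ 0.005
2^n ≥ 400
n ≥ log₂(400) = 8.64
n ≥ 9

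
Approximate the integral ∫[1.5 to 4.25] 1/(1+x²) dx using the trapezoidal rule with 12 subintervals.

f(x) = 1/(1+x²)
a = 1.5, b = 4.25, n = 12
h = (b - a)/n = 0.229167

Trapezoidal rule: (h/2)[f(x₀) + 2f(x₁) + 2f(x₂) + ... + f(xₙ)]

x_0 = 1.5000, f(x_0) = 0.307692, coefficient = 1
x_1 = 1.7292, f(x_1) = 0.250625, coefficient = 2
x_2 = 1.9583, f(x_2) = 0.206822, coefficient = 2
x_3 = 2.1875, f(x_3) = 0.172856, coefficient = 2
x_4 = 2.4167, f(x_4) = 0.146193, coefficient = 2
x_5 = 2.6458, f(x_5) = 0.124993, coefficient = 2
x_6 = 2.8750, f(x_6) = 0.107926, coefficient = 2
x_7 = 3.1042, f(x_7) = 0.094022, coefficient = 2
x_8 = 3.3333, f(x_8) = 0.082569, coefficient = 2
x_9 = 3.5625, f(x_9) = 0.073039, coefficient = 2
x_10 = 3.7917, f(x_10) = 0.065033, coefficient = 2
x_11 = 4.0208, f(x_11) = 0.058251, coefficient = 2
x_12 = 4.2500, f(x_12) = 0.052459, coefficient = 1

I ≈ (0.229167/2) × 3.124809 = 0.358051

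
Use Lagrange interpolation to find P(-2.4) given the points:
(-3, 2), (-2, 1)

Lagrange interpolation formula:
P(x) = Σ yᵢ × Lᵢ(x)
where Lᵢ(x) = Π_{j≠i} (x - xⱼ)/(xᵢ - xⱼ)

L_0(-2.4) = (-2.4 - (-2))/(-3 - (-2)) = 0.400000
L_1(-2.4) = (-2.4 - (-3))/(-2 - (-3)) = 0.600000

P(-2.4) = 2×L_0(-2.4) + 1×L_1(-2.4)
P(-2.4) = 1.400000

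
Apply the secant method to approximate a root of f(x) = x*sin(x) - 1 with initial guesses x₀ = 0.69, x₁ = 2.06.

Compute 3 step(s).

f(x) = x*sin(x) - 1
x₀ = 0.69, x₁ = 2.06

Secant formula: x_{n+1} = x_n - f(x_n)(x_n - x_{n-1})/(f(x_n) - f(x_{n-1}))

Iteration 1:
  f(0.690000) = -0.560789
  f(2.060000) = 0.818377
  x_2 = 2.060000 - 0.818377×(2.060000 - 0.690000)/(0.818377 - (-0.560789))
       = 1.247062
Iteration 2:
  f(2.060000) = 0.818377
  f(1.247062) = 0.182282
  x_3 = 1.247062 - 0.182282×(1.247062 - 2.060000)/(0.182282 - 0.818377)
       = 1.014103
Iteration 3:
  f(1.247062) = 0.182282
  f(1.014103) = -0.139020
  x_4 = 1.014103 - (-0.139020)×(1.014103 - 1.247062)/(-0.139020 - 0.182282)
       = 1.114899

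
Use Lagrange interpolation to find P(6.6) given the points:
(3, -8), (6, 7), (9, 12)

Lagrange interpolation formula:
P(x) = Σ yᵢ × Lᵢ(x)
where Lᵢ(x) = Π_{j≠i} (x - xⱼ)/(xᵢ - xⱼ)

L_0(6.6) = (6.6 - 6)/(3 - 6) × (6.6 - 9)/(3 - 9) = -0.080000
L_1(6.6) = (6.6 - 3)/(6 - 3) × (6.6 - 9)/(6 - 9) = 0.960000
L_2(6.6) = (6.6 - 3)/(9 - 3) × (6.6 - 6)/(9 - 6) = 0.120000

P(6.6) = (-8)×L_0(6.6) + 7×L_1(6.6) + 12×L_2(6.6)
P(6.6) = 8.800000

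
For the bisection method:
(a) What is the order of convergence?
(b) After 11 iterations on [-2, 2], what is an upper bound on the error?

(a) Bisection has linear (order 1) convergence; the error is halved each step.

(b) Error bound = (b-a)/2^n = (2 - (-2))/2^{11}
    = 4/2^{11}

(a) 1 (linear); (b) error ≤ 1.95e-03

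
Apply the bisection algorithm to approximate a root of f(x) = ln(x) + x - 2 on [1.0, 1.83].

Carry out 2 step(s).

f(x) = ln(x) + x - 2
Initial interval: [1.0, 1.83]

Iteration 1:
  c_1 = (1.000000 + 1.830000)/2 = 1.415000
  f(c_1) = f(1.415000) = -0.237870
  f(a) × f(c) ≥ 0, new interval: [1.415000, 1.830000]
Iteration 2:
  c_2 = (1.415000 + 1.830000)/2 = 1.622500
  f(c_2) = f(1.622500) = 0.106468
  f(a) × f(c) < 0, new interval: [1.415000, 1.622500]

After 2 iteration(s), the approximation is c_2 = 1.622500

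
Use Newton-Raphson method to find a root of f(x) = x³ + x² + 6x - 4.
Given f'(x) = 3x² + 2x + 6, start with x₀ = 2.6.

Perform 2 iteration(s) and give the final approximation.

f(x) = x³ + x² + 6x - 4
f'(x) = 3x² + 2x + 6
x₀ = 2.6

Newton-Raphson formula: x_{n+1} = x_n - f(x_n)/f'(x_n)

Iteration 1:
  f(2.600000) = 35.936000
  f'(2.600000) = 31.480000
  x_1 = 2.600000 - 35.936000/31.480000 = 1.458450
Iteration 2:
  f(1.458450) = 9.980008
  f'(1.458450) = 15.298127
  x_2 = 1.458450 - 9.980008/15.298127 = 0.806082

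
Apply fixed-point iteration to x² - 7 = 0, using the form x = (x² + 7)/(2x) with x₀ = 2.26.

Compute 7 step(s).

Equation: x² - 7 = 0
Fixed-point form: x = (x² + 7)/(2x)
x₀ = 2.26

x_1 = g(2.260000) = 2.678673
x_2 = g(2.678673) = 2.645954
x_3 = g(2.645954) = 2.645751
x_4 = g(2.645751) = 2.645751
x_5 = g(2.645751) = 2.645751
x_6 = g(2.645751) = 2.645751
x_7 = g(2.645751) = 2.645751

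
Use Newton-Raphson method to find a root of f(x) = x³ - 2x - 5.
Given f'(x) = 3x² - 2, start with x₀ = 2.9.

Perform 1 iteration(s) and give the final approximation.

f(x) = x³ - 2x - 5
f'(x) = 3x² - 2
x₀ = 2.9

Newton-Raphson formula: x_{n+1} = x_n - f(x_n)/f'(x_n)

Iteration 1:
  f(2.900000) = 13.589000
  f'(2.900000) = 23.230000
  x_1 = 2.900000 - 13.589000/23.230000 = 2.315024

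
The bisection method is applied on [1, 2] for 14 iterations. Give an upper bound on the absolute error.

Bisection error bound: |error| ≤ (b-a)/2^n
|error| ≤ (2 - 1)/2^14 = 1/2^14
|error| ≤ 0.0000610352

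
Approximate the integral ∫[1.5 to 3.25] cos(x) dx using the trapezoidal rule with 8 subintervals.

f(x) = cos(x)
a = 1.5, b = 3.25, n = 8
h = (b - a)/n = 0.218750

Trapezoidal rule: (h/2)[f(x₀) + 2f(x₁) + 2f(x₂) + ... + f(xₙ)]

x_0 = 1.5000, f(x_0) = 0.070737, coefficient = 1
x_1 = 1.7188, f(x_1) = -0.147414, coefficient = 2
x_2 = 1.9375, f(x_2) = -0.358540, coefficient = 2
x_3 = 2.1562, f(x_3) = -0.552578, coefficient = 2
x_4 = 2.3750, f(x_4) = -0.720278, coefficient = 2
x_5 = 2.5938, f(x_5) = -0.853650, coefficient = 2
x_6 = 2.8125, f(x_6) = -0.946336, coefficient = 2
x_7 = 3.0312, f(x_7) = -0.993918, coefficient = 2
x_8 = 3.2500, f(x_8) = -0.994130, coefficient = 1

I ≈ (0.218750/2) × -10.068823 = -1.101278
Exact value: -1.105690
Error: 0.004413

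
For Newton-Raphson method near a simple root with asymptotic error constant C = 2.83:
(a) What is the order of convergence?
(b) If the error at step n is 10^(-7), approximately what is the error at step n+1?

(a) Newton-Raphson has quadratic (order 2) convergence near simple roots.
    This means |e_{n+1}| ≈ C|e_n|².

(b) With |e_n| = 10^(-7) and C = 2.83:
    |e_{n+1}| ≈ 2.83 × (10^(-7))² = 2.83 × 10^(-14)

(a) 2 (quadratic); (b) |e_{n+1}| ≈ 2.830e-14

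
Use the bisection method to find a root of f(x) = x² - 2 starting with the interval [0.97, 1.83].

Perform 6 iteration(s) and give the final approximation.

f(x) = x² - 2
Initial interval: [0.97, 1.83]

Iteration 1:
  c_1 = (0.970000 + 1.830000)/2 = 1.400000
  f(c_1) = f(1.400000) = -0.040000
  f(a) × f(c) ≥ 0, new interval: [1.400000, 1.830000]
Iteration 2:
  c_2 = (1.400000 + 1.830000)/2 = 1.615000
  f(c_2) = f(1.615000) = 0.608225
  f(a) × f(c) < 0, new interval: [1.400000, 1.615000]
Iteration 3:
  c_3 = (1.400000 + 1.615000)/2 = 1.507500
  f(c_3) = f(1.507500) = 0.272556
  f(a) × f(c) < 0, new interval: [1.400000, 1.507500]
Iteration 4:
  c_4 = (1.400000 + 1.507500)/2 = 1.453750
  f(c_4) = f(1.453750) = 0.113389
  f(a) × f(c) < 0, new interval: [1.400000, 1.453750]
Iteration 5:
  c_5 = (1.400000 + 1.453750)/2 = 1.426875
  f(c_5) = f(1.426875) = 0.035972
  f(a) × f(c) < 0, new interval: [1.400000, 1.426875]
Iteration 6:
  c_6 = (1.400000 + 1.426875)/2 = 1.413437
  f(c_6) = f(1.413437) = -0.002194
  f(a) × f(c) ≥ 0, new interval: [1.413437, 1.426875]

After 6 iteration(s), the approximation is c_6 = 1.413437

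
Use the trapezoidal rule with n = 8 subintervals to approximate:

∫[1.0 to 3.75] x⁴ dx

f(x) = x⁴
a = 1.0, b = 3.75, n = 8
h = (b - a)/n = 0.343750

Trapezoidal rule: (h/2)[f(x₀) + 2f(x₁) + 2f(x₂) + ... + f(xₙ)]

x_0 = 1.0000, f(x_0) = 1.000000, coefficient = 1
x_1 = 1.3438, f(x_1) = 3.260423, coefficient = 2
x_2 = 1.6875, f(x_2) = 8.109146, coefficient = 2
x_3 = 2.0312, f(x_3) = 17.023683, coefficient = 2
x_4 = 2.3750, f(x_4) = 31.816650, coefficient = 2
x_5 = 2.7188, f(x_5) = 54.635774, coefficient = 2
x_6 = 3.0625, f(x_6) = 87.963882, coefficient = 2
x_7 = 3.4062, f(x_7) = 134.618913, coefficient = 2
x_8 = 3.7500, f(x_8) = 197.753906, coefficient = 1

I ≈ (0.343750/2) × 873.610847 = 150.151864
Exact value: 148.115430
Error: 2.036435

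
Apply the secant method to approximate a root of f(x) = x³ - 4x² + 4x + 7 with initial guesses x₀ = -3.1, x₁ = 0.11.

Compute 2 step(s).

f(x) = x³ - 4x² + 4x + 7
x₀ = -3.1, x₁ = 0.11

Secant formula: x_{n+1} = x_n - f(x_n)(x_n - x_{n-1})/(f(x_n) - f(x_{n-1}))

Iteration 1:
  f(-3.100000) = -73.631000
  f(0.110000) = 7.392931
  x_2 = 0.110000 - 7.392931×(0.110000 - (-3.100000))/(7.392931 - (-73.631000))
       = -0.182893
Iteration 2:
  f(0.110000) = 7.392931
  f(-0.182893) = 6.128513
  x_3 = -0.182893 - 6.128513×(-0.182893 - 0.110000)/(6.128513 - 7.392931)
       = -1.602515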